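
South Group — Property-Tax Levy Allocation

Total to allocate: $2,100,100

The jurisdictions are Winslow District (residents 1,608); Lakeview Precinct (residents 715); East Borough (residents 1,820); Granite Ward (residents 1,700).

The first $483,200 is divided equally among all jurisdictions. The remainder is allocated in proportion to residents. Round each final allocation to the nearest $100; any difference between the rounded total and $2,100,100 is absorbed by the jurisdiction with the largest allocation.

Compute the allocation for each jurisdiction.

Equal tier: $483,200 ÷ 4 = $120,800 apiece.
Remainder $1,616,900 by residents (total 5,843): Winslow District 444,972.65 → $445,000; Lakeview Precinct 197,857.86 → $197,900; East Borough 503,638.20 → $503,600; Granite Ward 470,431.29 → $470,400.
Totals: Winslow District $120,800 + $445,000 = $565,800; Lakeview Precinct $120,800 + $197,900 = $318,700; East Borough $120,800 + $503,600 = $624,400; Granite Ward $120,800 + $470,400 = $591,200.

Winslow District: $565,800; Lakeview Precinct: $318,700; East Borough: $624,400; Granite Ward: $591,200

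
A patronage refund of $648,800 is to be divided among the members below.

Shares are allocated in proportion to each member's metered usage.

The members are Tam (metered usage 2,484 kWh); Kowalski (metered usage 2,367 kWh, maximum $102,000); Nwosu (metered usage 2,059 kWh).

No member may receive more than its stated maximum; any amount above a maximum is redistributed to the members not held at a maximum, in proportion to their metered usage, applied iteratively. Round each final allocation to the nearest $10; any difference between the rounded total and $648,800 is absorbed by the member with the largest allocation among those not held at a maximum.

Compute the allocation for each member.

Tam: $298,980 · Kowalski: $102,000 · Nwosu: $247,820

Sum of metered usage: 6,910.
Pro-rata shares before constraints: Tam 233,229.99; Kowalski 222,244.52; Nwosu 193,325.50.
Cap binds for Kowalski ($102,000); balance $546,800 reallocated over remaining metered usage 4,543.
Remaining shares: Tam 298,976.71 → $298,980; Nwosu 247,823.29 → $247,820.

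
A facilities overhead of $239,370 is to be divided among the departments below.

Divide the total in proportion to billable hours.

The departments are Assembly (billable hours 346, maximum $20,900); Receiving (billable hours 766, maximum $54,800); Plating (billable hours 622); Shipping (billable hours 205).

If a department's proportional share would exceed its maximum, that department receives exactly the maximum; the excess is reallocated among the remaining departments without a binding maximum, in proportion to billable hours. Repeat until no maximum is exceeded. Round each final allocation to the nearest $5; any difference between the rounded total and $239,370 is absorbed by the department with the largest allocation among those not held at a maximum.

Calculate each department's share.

Assembly: $20,900; Receiving: $54,800; Plating: $123,100; Shipping: $40,570

Sum of billable hours: 1,939.
Unconstrained shares: Assembly 42,713.78; Receiving 94,562.88; Plating 76,786.04; Shipping 25,307.30.
Capped: Assembly ($20,900), Receiving ($54,800); residual $163,670 reallocated over remaining billable hours 827.
Shares after redistribution: Plating 123,098.84 → $123,100; Shipping 40,571.16 → $40,570.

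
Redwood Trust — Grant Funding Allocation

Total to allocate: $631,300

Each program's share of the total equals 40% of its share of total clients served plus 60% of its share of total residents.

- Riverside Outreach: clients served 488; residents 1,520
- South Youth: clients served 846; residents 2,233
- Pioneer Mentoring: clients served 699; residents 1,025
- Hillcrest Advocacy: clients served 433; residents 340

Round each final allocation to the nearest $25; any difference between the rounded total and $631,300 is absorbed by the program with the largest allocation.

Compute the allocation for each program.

Totals — clients served 2,466, residents 5,118.
Blended shares (40% clients served + 60% residents): Riverside Outreach 0.2574; South Youth 0.3990; Pioneer Mentoring 0.2335; Hillcrest Advocacy 0.1101.
Unrounded shares: Riverside Outreach 162,465.77; South Youth 251,893.89; Pioneer Mentoring 147,437.67; Hillcrest Advocacy 69,502.67.
Rounded to nearest $25: Riverside Outreach $162,475; South Youth $251,900; Pioneer Mentoring $147,450; Hillcrest Advocacy $69,500. Sum = $631,325.
Difference $631,300 − $631,325 = −$25 applied to largest allocation (South Youth): South Youth becomes $251,875.

Riverside Outreach: $162,475; South Youth: $251,875; Pioneer Mentoring: $147,450; Hillcrest Advocacy: $69,500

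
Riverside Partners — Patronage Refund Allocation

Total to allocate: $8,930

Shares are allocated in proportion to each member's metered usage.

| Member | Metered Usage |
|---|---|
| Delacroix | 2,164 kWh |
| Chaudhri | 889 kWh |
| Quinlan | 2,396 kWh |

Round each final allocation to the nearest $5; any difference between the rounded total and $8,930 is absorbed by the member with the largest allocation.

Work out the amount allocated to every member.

Metered usage total: 5,449.
Unrounded shares: Delacroix 2,164/5,449 × $8,930 = 3,546.43; Chaudhri 889/5,449 × $8,930 = 1,456.92; Quinlan 2,396/5,449 × $8,930 = 3,926.64.
Rounded to nearest $5: Delacroix $3,545; Chaudhri $1,455; Quinlan $3,925. Sum = $8,925.
Difference $8,930 − $8,925 = +$5 applied to largest allocation (Quinlan): Quinlan becomes $3,930.

Delacroix: $3,545 | Chaudhri: $1,455 | Quinlan: $3,930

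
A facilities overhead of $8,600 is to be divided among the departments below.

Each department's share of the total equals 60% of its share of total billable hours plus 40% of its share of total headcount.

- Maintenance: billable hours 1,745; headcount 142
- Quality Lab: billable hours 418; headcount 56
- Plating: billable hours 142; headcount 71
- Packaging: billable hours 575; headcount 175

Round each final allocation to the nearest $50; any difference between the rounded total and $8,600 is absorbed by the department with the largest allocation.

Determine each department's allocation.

Totals — billable hours 2,880, headcount 444.
Blended shares (60% billable hours + 40% headcount): Maintenance 0.4915; Quality Lab 0.1375; Plating 0.0935; Packaging 0.2774.
Proportional shares: Maintenance 4,226.64; Quality Lab 1,182.79; Plating 804.51; Packaging 2,386.06.
Rounded to nearest $50: Maintenance $4,250; Quality Lab $1,200; Plating $800; Packaging $2,400. Sum = $8,650.
Difference $8,600 − $8,650 = −$50 applied to largest allocation (Maintenance): Maintenance becomes $4,200.

Maintenance: $4,200; Quality Lab: $1,200; Plating: $800; Packaging: $2,400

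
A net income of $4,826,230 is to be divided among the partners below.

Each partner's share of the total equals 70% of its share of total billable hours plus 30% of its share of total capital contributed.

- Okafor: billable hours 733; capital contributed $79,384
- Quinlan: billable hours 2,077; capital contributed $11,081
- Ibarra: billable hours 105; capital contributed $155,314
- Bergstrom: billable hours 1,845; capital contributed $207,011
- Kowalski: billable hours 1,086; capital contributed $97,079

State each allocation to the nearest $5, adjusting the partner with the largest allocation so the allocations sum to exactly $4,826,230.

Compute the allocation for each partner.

Okafor: $632,625 | Quinlan: $1,229,460 | Ibarra: $469,640 | Bergstrom: $1,611,295 | Kowalski: $883,210

Totals — billable hours 5,846, capital contributed 549,869.
Composite weights (70% billable hours + 30% capital contributed): Okafor 0.1311; Quinlan 0.2547; Ibarra 0.0973; Bergstrom 0.3339; Kowalski 0.1830.
Pro-rata amounts: Okafor 632,622.68; Quinlan 1,229,460.80; Ibarra 469,638.56; Bergstrom 1,611,296.15; Kowalski 883,211.82.
At nearest $5: Okafor $632,625; Quinlan $1,229,460; Ibarra $469,640; Bergstrom $1,611,295; Kowalski $883,210. Sum = $4,826,230.
No rounding difference to absorb.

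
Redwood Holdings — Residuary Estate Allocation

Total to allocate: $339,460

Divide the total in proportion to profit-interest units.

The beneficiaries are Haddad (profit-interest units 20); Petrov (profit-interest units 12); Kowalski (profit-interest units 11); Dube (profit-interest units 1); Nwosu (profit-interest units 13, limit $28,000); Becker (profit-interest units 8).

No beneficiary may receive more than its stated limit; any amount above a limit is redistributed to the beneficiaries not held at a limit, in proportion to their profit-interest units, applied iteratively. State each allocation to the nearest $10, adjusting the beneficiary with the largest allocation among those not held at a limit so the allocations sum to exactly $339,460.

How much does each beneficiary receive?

Profit-interest units total: 65.
Pro-rata shares before constraints: Haddad 104,449.23; Petrov 62,669.54; Kowalski 57,447.08; Dube 5,222.46; Nwosu 67,892.00; Becker 41,779.69.
Held at cap: Nwosu ($28,000); remaining pool $311,460 reallocated over remaining profit-interest units 52.
Remaining shares: Haddad 119,792.31 → $119,790; Petrov 71,875.38 → $71,880; Kowalski 65,885.77 → $65,890; Dube 5,989.62 → $5,990; Becker 47,916.92 → $47,920.
Rounding difference −$10 applied to Haddad → $119,780.

Haddad: $119,780 · Petrov: $71,880 · Kowalski: $65,890 · Dube: $5,990 · Nwosu: $28,000 · Becker: $47,920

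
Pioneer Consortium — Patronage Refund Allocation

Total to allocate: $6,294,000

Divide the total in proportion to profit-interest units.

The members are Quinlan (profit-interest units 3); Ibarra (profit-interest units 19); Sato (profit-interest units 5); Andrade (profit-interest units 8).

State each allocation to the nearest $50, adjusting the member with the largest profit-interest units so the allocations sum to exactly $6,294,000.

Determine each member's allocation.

Quinlan: $539,500; Ibarra: $3,416,700; Sato: $899,150; Andrade: $1,438,650

Combined profit-interest units = 35.
Pro-rata amounts: Quinlan 3/35 × $6,294,000 = 539,485.71; Ibarra 19/35 × $6,294,000 = 3,416,742.86; Sato 5/35 × $6,294,000 = 899,142.86; Andrade 8/35 × $6,294,000 = 1,438,628.57.
After rounding ($50): Quinlan $539,500; Ibarra $3,416,750; Sato $899,150; Andrade $1,438,650. Sum = $6,294,050.
Difference $6,294,000 − $6,294,050 = −$50 applied to largest profit-interest units (Ibarra): Ibarra becomes $3,416,700.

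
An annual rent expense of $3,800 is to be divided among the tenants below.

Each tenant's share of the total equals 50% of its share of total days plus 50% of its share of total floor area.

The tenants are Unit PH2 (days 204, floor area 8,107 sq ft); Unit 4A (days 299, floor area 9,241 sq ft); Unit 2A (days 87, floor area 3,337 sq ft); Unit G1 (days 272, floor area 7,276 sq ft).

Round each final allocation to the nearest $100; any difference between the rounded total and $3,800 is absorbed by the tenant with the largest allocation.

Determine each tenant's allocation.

Unit PH2: $1,000; Unit 4A: $1,300; Unit 2A: $400; Unit G1: $1,100

Days total 862; floor area total 27,961.
Blended shares (50% days + 50% floor area): Unit PH2 0.2633; Unit 4A 0.3387; Unit 2A 0.1101; Unit G1 0.2879.
Proportional shares: Unit PH2 1,000.54; Unit 4A 1,286.99; Unit 2A 418.52; Unit G1 1,093.95.
After rounding ($100): Unit PH2 $1,000; Unit 4A $1,300; Unit 2A $400; Unit G1 $1,100. Sum = $3,800.
Rounded total matches; no reconciliation needed.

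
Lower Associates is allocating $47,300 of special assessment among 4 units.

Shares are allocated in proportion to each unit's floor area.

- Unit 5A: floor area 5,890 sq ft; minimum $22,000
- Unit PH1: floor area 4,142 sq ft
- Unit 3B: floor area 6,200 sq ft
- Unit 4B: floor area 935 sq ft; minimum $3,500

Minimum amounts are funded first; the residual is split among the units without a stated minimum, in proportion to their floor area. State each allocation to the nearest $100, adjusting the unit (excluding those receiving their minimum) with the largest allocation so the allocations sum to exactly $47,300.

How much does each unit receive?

Unit 5A: $22,000; Unit PH1: $8,700; Unit 3B: $13,100; Unit 4B: $3,500

Fund the minimums — Unit 5A $22,000; Unit 4B $3,500. Residual $21,800.
Residual split over remaining floor area 10,342: Unit PH1 8,730.96 → $8,700; Unit 3B 13,069.04 → $13,100.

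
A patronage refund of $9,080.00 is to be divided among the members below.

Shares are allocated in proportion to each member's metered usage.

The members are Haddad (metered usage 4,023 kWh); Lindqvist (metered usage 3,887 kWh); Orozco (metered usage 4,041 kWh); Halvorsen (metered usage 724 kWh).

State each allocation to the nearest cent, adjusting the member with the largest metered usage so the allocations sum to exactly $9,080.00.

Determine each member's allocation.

Sum of metered usage: 4,023 + 3,887 + 4,041 + 724 = 12,675.
Unrounded shares: Haddad 2,881.9598; Lindqvist 2,784.5333; Orozco 2,894.8544; Halvorsen 518.6525.
After rounding (cent): Haddad $2,881.96; Lindqvist $2,784.53; Orozco $2,894.85; Halvorsen $518.65. Sum = $9,079.99.
Difference $9,080.00 − $9,079.99 = +$0.01 applied to largest metered usage (Orozco): Orozco becomes $2,894.86.

Haddad: $2,881.96; Lindqvist: $2,784.53; Orozco: $2,894.86; Halvorsen: $518.65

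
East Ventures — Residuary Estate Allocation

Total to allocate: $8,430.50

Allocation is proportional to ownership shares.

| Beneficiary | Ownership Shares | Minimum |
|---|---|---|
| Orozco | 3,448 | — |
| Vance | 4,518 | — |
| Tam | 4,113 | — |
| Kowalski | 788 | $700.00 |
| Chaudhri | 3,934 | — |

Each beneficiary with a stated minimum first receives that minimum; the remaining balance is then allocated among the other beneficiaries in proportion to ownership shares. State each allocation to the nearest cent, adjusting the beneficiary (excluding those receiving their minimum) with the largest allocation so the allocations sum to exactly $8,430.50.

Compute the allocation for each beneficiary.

Guaranteed amounts: Kowalski $700.00. Remaining pool $7,730.50.
Remaining pool split over remaining ownership shares 16,013: Orozco 1,664.5703 → $1,664.57; Vance 2,181.1278 → $2,181.13; Tam 1,985.6083 → $1,985.61; Chaudhri 1,899.1936 → $1,899.19.

Orozco: $1,664.57 · Vance: $2,181.13 · Tam: $1,985.61 · Kowalski: $700.00 · Chaudhri: $1,899.19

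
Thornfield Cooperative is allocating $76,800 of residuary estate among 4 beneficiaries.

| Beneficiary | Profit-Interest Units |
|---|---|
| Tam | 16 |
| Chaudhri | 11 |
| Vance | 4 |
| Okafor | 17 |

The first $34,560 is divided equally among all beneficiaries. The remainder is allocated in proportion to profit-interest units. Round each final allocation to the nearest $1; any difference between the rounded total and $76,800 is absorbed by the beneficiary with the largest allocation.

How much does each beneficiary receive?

Equal tier: $34,560 ÷ 4 = $8,640 apiece.
Remainder $42,240 by profit-interest units (total 48): Tam 14,080.00 → $14,080; Chaudhri 9,680.00 → $9,680; Vance 3,520.00 → $3,520; Okafor 14,960.00 → $14,960.
Totals: Tam $8,640 + $14,080 = $22,720; Chaudhri $8,640 + $9,680 = $18,320; Vance $8,640 + $3,520 = $12,160; Okafor $8,640 + $14,960 = $23,600.

Tam: $22,720; Chaudhri: $18,320; Vance: $12,160; Okafor: $23,600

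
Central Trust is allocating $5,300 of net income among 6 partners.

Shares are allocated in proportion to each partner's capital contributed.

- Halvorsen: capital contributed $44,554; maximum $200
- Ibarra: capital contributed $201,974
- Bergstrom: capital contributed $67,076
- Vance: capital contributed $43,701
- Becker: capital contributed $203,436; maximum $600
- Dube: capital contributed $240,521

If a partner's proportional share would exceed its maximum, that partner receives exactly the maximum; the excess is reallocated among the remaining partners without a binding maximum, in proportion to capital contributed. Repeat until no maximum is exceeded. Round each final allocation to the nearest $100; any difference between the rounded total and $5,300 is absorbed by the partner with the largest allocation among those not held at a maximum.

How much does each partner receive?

Combined capital contributed = 801,262.
Proportional shares (ignoring caps): Halvorsen 294.71; Ibarra 1,335.97; Bergstrom 443.68; Vance 289.06; Becker 1,345.64; Dube 1,590.94.
Capped: Halvorsen ($200), Becker ($600); remaining pool $4,500 reallocated over remaining capital contributed 553,272.
Redistributed shares: Ibarra 1,642.74 → $1,600; Bergstrom 545.56 → $500; Vance 355.44 → $400; Dube 1,956.26 → $2,000.

Halvorsen: $200 | Ibarra: $1,600 | Bergstrom: $500 | Vance: $400 | Becker: $600 | Dube: $2,000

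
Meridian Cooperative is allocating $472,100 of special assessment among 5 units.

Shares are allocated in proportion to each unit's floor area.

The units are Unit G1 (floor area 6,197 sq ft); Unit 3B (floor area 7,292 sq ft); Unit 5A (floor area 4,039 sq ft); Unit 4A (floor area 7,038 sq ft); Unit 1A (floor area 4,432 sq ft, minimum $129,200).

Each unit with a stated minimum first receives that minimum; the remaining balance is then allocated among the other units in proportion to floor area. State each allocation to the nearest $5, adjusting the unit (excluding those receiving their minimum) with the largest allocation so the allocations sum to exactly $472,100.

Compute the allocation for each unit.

Fund the minimums — Unit 1A $129,200. Residual $342,900.
Residual split over remaining floor area 24,566: Unit G1 86,499.69 → $86,500; Unit 3B 101,784.04 → $101,785; Unit 5A 56,377.64 → $56,380; Unit 4A 98,238.63 → $98,240.
Rounding difference −$5 applied to Unit 3B → $101,780.

Unit G1: $86,500 · Unit 3B: $101,780 · Unit 5A: $56,380 · Unit 4A: $98,240 · Unit 1A: $129,200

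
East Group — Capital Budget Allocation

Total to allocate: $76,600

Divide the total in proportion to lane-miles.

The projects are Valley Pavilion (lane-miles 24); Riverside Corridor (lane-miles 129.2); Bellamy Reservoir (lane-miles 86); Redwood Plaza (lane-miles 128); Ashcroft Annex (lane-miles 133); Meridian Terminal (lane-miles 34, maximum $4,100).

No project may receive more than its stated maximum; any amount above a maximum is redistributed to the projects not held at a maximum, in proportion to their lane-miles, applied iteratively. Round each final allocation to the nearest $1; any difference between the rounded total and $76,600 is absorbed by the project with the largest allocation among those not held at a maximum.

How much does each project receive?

Valley Pavilion: $3,479; Riverside Corridor: $18,727; Bellamy Reservoir: $12,465; Redwood Plaza: $18,553; Ashcroft Annex: $19,276; Meridian Terminal: $4,100

Lane-miles total: 534.2.
Pro-rata shares before constraints: Valley Pavilion 3,441.41; Riverside Corridor 18,526.24; Bellamy Reservoir 12,331.71; Redwood Plaza 18,354.17; Ashcroft Annex 19,071.13; Meridian Terminal 4,875.33.
Capped: Meridian Terminal ($4,100); remaining pool $72,500 reallocated over remaining lane-miles 500.2.
Redistributed shares: Valley Pavilion 3,478.61 → $3,479; Riverside Corridor 18,726.51 → $18,727; Bellamy Reservoir 12,465.01 → $12,465; Redwood Plaza 18,552.58 → $18,553; Ashcroft Annex 19,277.29 → $19,277.
Rounding difference −$1 applied to Ashcroft Annex → $19,276.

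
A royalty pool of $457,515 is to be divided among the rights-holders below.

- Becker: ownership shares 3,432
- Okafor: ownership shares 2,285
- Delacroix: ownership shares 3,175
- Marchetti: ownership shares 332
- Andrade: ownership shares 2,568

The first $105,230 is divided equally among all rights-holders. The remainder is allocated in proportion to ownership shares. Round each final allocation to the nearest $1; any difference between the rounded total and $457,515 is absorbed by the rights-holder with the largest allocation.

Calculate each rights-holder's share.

Becker: $123,577 · Okafor: $89,310 · Delacroix: $115,899 · Marchetti: $30,964 · Andrade: $97,765

First tranche $105,230 split equally: $21,046 each.
Remainder $352,285 by ownership shares (total 11,792): Becker 102,530.71 → $102,531; Okafor 68,264.18 → $68,264; Delacroix 94,852.86 → $94,853; Marchetti 9,918.47 → $9,918; Andrade 76,718.78 → $76,719.
Totals: Becker $21,046 + $102,531 = $123,577; Okafor $21,046 + $68,264 = $89,310; Delacroix $21,046 + $94,853 = $115,899; Marchetti $21,046 + $9,918 = $30,964; Andrade $21,046 + $76,719 = $97,765.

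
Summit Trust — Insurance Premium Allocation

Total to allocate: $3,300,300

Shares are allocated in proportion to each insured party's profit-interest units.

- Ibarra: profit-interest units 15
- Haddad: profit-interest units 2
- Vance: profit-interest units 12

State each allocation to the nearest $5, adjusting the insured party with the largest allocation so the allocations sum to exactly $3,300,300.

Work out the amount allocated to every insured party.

Ibarra: $1,707,055 | Haddad: $227,605 | Vance: $1,365,640

Profit-interest units total: 29.
Proportional shares: Ibarra 15/29 × $3,300,300 = 1,707,051.72; Haddad 2/29 × $3,300,300 = 227,606.90; Vance 12/29 × $3,300,300 = 1,365,641.38.
After rounding ($5): Ibarra $1,707,050; Haddad $227,605; Vance $1,365,640. Sum = $3,300,295.
Difference $3,300,300 − $3,300,295 = +$5 applied to largest allocation (Ibarra): Ibarra becomes $1,707,055.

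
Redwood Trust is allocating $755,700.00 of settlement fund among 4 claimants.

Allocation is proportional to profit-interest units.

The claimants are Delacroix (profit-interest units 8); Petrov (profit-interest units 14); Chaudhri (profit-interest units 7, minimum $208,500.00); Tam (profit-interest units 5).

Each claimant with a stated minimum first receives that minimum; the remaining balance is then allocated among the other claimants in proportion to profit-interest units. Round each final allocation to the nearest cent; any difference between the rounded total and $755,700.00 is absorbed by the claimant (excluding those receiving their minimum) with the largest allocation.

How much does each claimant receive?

Delacroix: $162,133.33 · Petrov: $283,733.34 · Chaudhri: $208,500.00 · Tam: $101,333.33

Minimums first: Chaudhri $208,500.00. Remaining pool $547,200.00.
Remaining pool split over remaining profit-interest units 27: Delacroix 162,133.3333 → $162,133.33; Petrov 283,733.3333 → $283,733.33; Tam 101,333.3333 → $101,333.33.
Rounding difference +$0.01 applied to Petrov → $283,733.34.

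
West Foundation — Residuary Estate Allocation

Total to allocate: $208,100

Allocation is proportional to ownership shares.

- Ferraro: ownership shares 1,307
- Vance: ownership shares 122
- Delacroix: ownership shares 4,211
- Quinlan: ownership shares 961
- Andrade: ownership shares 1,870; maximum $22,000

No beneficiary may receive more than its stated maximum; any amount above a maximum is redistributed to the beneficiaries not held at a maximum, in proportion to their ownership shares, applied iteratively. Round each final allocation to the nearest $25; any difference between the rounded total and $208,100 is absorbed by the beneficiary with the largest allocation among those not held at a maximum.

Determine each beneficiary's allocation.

Ferraro: $36,850 · Vance: $3,450 · Delacroix: $118,700 · Quinlan: $27,100 · Andrade: $22,000

Total ownership shares = 8,471.
Proportional shares (ignoring caps): Ferraro 32,107.98; Vance 2,997.07; Delacroix 103,448.13; Quinlan 23,608.09; Andrade 45,938.73.
Capped: Andrade ($22,000); remaining pool $186,100 reallocated over remaining ownership shares 6,601.
Shares after redistribution: Ferraro 36,847.86 → $36,850; Vance 3,439.51 → $3,450; Delacroix 118,719.45 → $118,725; Quinlan 27,093.18 → $27,100.
Rounding difference −$25 applied to Delacroix → $118,700.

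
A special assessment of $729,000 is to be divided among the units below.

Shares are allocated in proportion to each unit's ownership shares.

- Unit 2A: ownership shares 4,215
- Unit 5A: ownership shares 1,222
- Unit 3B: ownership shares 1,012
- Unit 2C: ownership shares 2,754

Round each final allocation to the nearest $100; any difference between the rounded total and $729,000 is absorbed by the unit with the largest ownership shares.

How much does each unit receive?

Total ownership shares = 4,215 + 1,222 + 1,012 + 2,754 = 9,203.
Unrounded shares: Unit 2A 333,884.06; Unit 5A 96,798.65; Unit 3B 80,163.86; Unit 2C 218,153.43.
At nearest $100: Unit 2A $333,900; Unit 5A $96,800; Unit 3B $80,200; Unit 2C $218,200. Sum = $729,100.
Difference $729,000 − $729,100 = −$100 applied to largest ownership shares (Unit 2A): Unit 2A becomes $333,800.

Unit 2A: $333,800 · Unit 5A: $96,800 · Unit 3B: $80,200 · Unit 2C: $218,200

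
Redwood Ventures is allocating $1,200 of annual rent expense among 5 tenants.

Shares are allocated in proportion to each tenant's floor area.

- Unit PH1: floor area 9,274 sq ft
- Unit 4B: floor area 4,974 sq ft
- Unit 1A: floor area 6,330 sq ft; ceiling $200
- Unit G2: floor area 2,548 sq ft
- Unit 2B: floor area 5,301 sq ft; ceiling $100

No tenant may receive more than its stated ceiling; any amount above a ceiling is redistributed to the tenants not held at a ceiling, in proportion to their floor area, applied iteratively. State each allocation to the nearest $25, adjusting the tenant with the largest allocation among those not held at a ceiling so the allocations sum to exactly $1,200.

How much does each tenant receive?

Unit PH1: $500; Unit 4B: $275; Unit 1A: $200; Unit G2: $125; Unit 2B: $100

Floor area total: 28,427.
Pro-rata shares before constraints: Unit PH1 391.49; Unit 4B 209.97; Unit 1A 267.21; Unit G2 107.56; Unit 2B 223.77.
Held at cap: Unit 1A ($200), Unit 2B ($100); residual $900 reallocated over remaining floor area 16,796.
Shares after redistribution: Unit PH1 496.94 → $500; Unit 4B 266.53 → $275; Unit G2 136.53 → $125.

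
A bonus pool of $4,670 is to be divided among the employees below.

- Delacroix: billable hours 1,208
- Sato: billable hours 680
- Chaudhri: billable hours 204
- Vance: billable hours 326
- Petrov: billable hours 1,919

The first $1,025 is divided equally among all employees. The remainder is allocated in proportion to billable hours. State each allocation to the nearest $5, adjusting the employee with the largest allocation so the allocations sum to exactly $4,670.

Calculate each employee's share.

$1,025 shared equally gives $205 per employee.
Remainder $3,645 by billable hours (total 4,337): Delacroix 1,015.25 → $1,015; Sato 571.50 → $570; Chaudhri 171.45 → $170; Vance 273.98 → $275; Petrov 1,612.81 → $1,615.
Totals: Delacroix $205 + $1,015 = $1,220; Sato $205 + $570 = $775; Chaudhri $205 + $170 = $375; Vance $205 + $275 = $480; Petrov $205 + $1,615 = $1,820.

Delacroix: $1,220 | Sato: $775 | Chaudhri: $375 | Vance: $480 | Petrov: $1,820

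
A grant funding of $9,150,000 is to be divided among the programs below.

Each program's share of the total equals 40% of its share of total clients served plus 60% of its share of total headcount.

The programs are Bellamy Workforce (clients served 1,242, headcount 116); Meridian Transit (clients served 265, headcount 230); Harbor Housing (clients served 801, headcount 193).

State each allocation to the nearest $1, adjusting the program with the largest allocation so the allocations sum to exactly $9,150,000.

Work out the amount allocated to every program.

Totals — clients served 2,308, headcount 539.
Blended shares (40% clients served + 60% headcount): Bellamy Workforce 0.3444; Meridian Transit 0.3020; Harbor Housing 0.3537.
Proportional shares: Bellamy Workforce 3,151,070.73; Meridian Transit 2,762,905.58; Harbor Housing 3,236,023.69.
After rounding ($1): Bellamy Workforce $3,151,071; Meridian Transit $2,762,906; Harbor Housing $3,236,024. Sum = $9,150,001.
Difference $9,150,000 − $9,150,001 = −$1 applied to largest allocation (Harbor Housing): Harbor Housing becomes $3,236,023.

Bellamy Workforce: $3,151,071 · Meridian Transit: $2,762,906 · Harbor Housing: $3,236,023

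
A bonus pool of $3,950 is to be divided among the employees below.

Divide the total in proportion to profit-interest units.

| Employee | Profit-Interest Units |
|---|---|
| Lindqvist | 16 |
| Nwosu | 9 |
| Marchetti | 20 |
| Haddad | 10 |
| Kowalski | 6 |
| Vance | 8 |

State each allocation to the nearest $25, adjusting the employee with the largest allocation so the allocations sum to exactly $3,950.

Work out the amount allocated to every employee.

Lindqvist: $925; Nwosu: $525; Marchetti: $1,125; Haddad: $575; Kowalski: $350; Vance: $450

Combined profit-interest units = 69.
Raw shares: Lindqvist 16/69 × $3,950 = 915.94; Nwosu 9/69 × $3,950 = 515.22; Marchetti 20/69 × $3,950 = 1,144.93; Haddad 10/69 × $3,950 = 572.46; Kowalski 6/69 × $3,950 = 343.48; Vance 8/69 × $3,950 = 457.97.
At nearest $25: Lindqvist $925; Nwosu $525; Marchetti $1,150; Haddad $575; Kowalski $350; Vance $450. Sum = $3,975.
Difference $3,950 − $3,975 = −$25 applied to largest allocation (Marchetti): Marchetti becomes $1,125.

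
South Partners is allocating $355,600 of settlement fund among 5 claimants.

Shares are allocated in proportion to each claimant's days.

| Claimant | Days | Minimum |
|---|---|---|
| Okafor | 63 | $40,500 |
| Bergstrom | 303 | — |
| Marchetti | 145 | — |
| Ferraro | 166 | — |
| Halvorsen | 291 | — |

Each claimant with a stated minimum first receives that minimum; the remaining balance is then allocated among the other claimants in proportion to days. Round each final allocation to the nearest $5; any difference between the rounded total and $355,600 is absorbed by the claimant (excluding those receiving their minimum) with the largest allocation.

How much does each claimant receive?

Minimums first: Okafor $40,500. Residual $315,100.
Residual split over remaining days 905: Bergstrom 105,497.57 → $105,500; Marchetti 50,485.64 → $50,485; Ferraro 57,797.35 → $57,795; Halvorsen 101,319.45 → $101,320.

Okafor: $40,500 · Bergstrom: $105,500 · Marchetti: $50,485 · Ferraro: $57,795 · Halvorsen: $101,320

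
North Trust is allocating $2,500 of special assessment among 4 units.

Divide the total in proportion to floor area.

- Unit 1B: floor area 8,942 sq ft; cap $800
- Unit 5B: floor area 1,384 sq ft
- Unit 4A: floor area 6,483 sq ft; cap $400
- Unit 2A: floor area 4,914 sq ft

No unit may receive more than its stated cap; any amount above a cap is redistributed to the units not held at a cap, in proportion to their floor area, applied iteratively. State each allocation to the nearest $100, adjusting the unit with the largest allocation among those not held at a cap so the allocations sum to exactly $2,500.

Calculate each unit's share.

Unit 1B: $800 · Unit 5B: $300 · Unit 4A: $400 · Unit 2A: $1,000

Sum of floor area: 21,723.
Pro-rata shares before constraints: Unit 1B 1,029.09; Unit 5B 159.28; Unit 4A 746.10; Unit 2A 565.53.
Capped: Unit 1B ($800), Unit 4A ($400); remaining pool $1,300 reallocated over remaining floor area 6,298.
Shares after redistribution: Unit 5B 285.68 → $300; Unit 2A 1,014.32 → $1,000.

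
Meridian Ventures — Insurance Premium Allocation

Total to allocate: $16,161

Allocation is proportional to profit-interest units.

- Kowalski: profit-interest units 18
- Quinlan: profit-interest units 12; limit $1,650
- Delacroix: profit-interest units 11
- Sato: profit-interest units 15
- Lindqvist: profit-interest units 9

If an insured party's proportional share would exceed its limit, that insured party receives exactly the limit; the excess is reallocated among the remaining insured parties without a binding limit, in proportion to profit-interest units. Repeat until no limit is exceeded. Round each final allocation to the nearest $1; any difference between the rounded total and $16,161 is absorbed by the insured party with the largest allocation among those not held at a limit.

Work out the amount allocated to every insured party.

Kowalski: $4,928 | Quinlan: $1,650 | Delacroix: $3,012 | Sato: $4,107 | Lindqvist: $2,464

Total profit-interest units = 65.
Unconstrained shares: Kowalski 4,475.35; Quinlan 2,983.57; Delacroix 2,734.94; Sato 3,729.46; Lindqvist 2,237.68.
Capped: Quinlan ($1,650); remaining pool $14,511 reallocated over remaining profit-interest units 53.
Redistributed shares: Kowalski 4,928.26 → $4,928; Delacroix 3,011.72 → $3,012; Sato 4,106.89 → $4,107; Lindqvist 2,464.13 → $2,464.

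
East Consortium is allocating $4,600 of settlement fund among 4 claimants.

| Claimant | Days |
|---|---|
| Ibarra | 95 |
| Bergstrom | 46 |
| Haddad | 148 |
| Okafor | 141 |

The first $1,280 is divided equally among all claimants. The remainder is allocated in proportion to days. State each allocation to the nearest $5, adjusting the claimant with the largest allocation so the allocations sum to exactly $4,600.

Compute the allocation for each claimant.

First tranche $1,280 split equally: $320 each.
Remainder $3,320 by days (total 430): Ibarra 733.49 → $735; Bergstrom 355.16 → $355; Haddad 1,142.70 → $1,145; Okafor 1,088.65 → $1,090.
Rounding difference −$5 on remainder applied to Haddad.
Totals: Ibarra $320 + $735 = $1,055; Bergstrom $320 + $355 = $675; Haddad $320 + $1,140 = $1,460; Okafor $320 + $1,090 = $1,410.

Ibarra: $1,055 | Bergstrom: $675 | Haddad: $1,460 | Okafor: $1,410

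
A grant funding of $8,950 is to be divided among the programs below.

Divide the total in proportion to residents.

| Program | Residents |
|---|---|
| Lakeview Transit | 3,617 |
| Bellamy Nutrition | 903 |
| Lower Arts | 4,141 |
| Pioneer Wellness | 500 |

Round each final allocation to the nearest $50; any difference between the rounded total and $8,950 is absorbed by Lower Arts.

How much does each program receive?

Residents total: 9,161.
Unrounded shares: Lakeview Transit 3,617/9,161 × $8,950 = 3,533.69; Bellamy Nutrition 903/9,161 × $8,950 = 882.20; Lower Arts 4,141/9,161 × $8,950 = 4,045.62; Pioneer Wellness 500/9,161 × $8,950 = 488.48.
At nearest $50: Lakeview Transit $3,550; Bellamy Nutrition $900; Lower Arts $4,050; Pioneer Wellness $500. Sum = $9,000.
Difference $8,950 − $9,000 = −$50 applied to Lower Arts: Lower Arts becomes $4,000.

Lakeview Transit: $3,550 · Bellamy Nutrition: $900 · Lower Arts: $4,000 · Pioneer Wellness: $500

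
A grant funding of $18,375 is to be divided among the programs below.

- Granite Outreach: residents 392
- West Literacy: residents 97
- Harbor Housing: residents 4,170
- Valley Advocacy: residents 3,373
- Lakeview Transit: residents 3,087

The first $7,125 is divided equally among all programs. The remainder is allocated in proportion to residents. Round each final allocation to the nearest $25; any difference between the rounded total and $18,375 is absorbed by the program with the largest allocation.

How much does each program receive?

First tranche $7,125 split equally: $1,425 each.
Remainder $11,250 by residents (total 11,119): Granite Outreach 396.62 → $400; West Literacy 98.14 → $100; Harbor Housing 4,219.13 → $4,225; Valley Advocacy 3,412.74 → $3,425; Lakeview Transit 3,123.37 → $3,125.
Rounding difference −$25 on remainder applied to Harbor Housing.
Totals: Granite Outreach $1,425 + $400 = $1,825; West Literacy $1,425 + $100 = $1,525; Harbor Housing $1,425 + $4,200 = $5,625; Valley Advocacy $1,425 + $3,425 = $4,850; Lakeview Transit $1,425 + $3,125 = $4,550.

Granite Outreach: $1,825; West Literacy: $1,525; Harbor Housing: $5,625; Valley Advocacy: $4,850; Lakeview Transit: $4,550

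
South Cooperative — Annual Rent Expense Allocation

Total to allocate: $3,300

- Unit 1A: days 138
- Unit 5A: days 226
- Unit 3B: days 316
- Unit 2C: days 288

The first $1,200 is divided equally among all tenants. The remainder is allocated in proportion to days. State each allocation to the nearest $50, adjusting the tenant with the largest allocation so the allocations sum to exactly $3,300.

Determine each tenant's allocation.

Unit 1A: $600 | Unit 5A: $800 | Unit 3B: $1,000 | Unit 2C: $900

Equal tier: $1,200 ÷ 4 = $300 apiece.
Remainder $2,100 by days (total 968): Unit 1A 299.38 → $300; Unit 5A 490.29 → $500; Unit 3B 685.54 → $700; Unit 2C 624.79 → $600.
Totals: Unit 1A $300 + $300 = $600; Unit 5A $300 + $500 = $800; Unit 3B $300 + $700 = $1,000; Unit 2C $300 + $600 = $900.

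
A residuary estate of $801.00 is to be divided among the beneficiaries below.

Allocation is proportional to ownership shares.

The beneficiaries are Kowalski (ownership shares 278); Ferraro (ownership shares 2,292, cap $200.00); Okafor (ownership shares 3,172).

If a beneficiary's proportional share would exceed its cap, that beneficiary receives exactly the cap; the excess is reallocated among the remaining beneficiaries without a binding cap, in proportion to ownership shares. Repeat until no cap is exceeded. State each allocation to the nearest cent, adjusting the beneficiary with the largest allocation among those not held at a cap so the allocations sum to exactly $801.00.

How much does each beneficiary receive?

Kowalski: $48.43; Ferraro: $200.00; Okafor: $552.57

Total ownership shares = 5,742.
Unconstrained shares: Kowalski 38.7806; Ferraro 319.7304; Okafor 442.4890.
Cap binds for Ferraro ($200.00); residual $601.00 reallocated over remaining ownership shares 3,450.
Remaining shares: Kowalski 48.4284 → $48.43; Okafor 552.5716 → $552.57.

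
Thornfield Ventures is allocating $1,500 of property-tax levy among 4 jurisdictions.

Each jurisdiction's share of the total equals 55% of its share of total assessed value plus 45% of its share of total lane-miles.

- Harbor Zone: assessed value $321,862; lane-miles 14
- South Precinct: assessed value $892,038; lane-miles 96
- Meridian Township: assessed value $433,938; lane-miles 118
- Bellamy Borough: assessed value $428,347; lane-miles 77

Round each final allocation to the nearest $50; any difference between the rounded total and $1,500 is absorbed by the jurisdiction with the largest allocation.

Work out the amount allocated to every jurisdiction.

Assessed value total 2,076,185; lane-miles total 305.
Composite weights (55% assessed value + 45% lane-miles): Harbor Zone 0.1059; South Precinct 0.3779; Meridian Township 0.2891; Bellamy Borough 0.2271.
Unrounded shares: Harbor Zone 158.88; South Precinct 566.92; Meridian Township 433.58; Bellamy Borough 340.62.
Rounded to nearest $50: Harbor Zone $150; South Precinct $550; Meridian Township $450; Bellamy Borough $350. Sum = $1,500.
Rounded total matches; no reconciliation needed.

Harbor Zone: $150 · South Precinct: $550 · Meridian Township: $450 · Bellamy Borough: $350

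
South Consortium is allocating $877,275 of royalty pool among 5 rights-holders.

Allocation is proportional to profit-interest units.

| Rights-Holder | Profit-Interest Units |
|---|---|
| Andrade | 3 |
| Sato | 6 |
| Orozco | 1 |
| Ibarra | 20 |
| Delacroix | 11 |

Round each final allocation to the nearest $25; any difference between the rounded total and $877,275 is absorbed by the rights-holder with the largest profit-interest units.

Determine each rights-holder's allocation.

Profit-interest units total: 41.
Raw shares: Andrade 3/41 × $877,275 = 64,190.85; Sato 6/41 × $877,275 = 128,381.71; Orozco 1/41 × $877,275 = 21,396.95; Ibarra 20/41 × $877,275 = 427,939.02; Delacroix 11/41 × $877,275 = 235,366.46.
Rounded to nearest $25: Andrade $64,200; Sato $128,375; Orozco $21,400; Ibarra $427,950; Delacroix $235,375. Sum = $877,300.
Difference $877,275 − $877,300 = −$25 applied to largest profit-interest units (Ibarra): Ibarra becomes $427,925.

Andrade: $64,200 | Sato: $128,375 | Orozco: $21,400 | Ibarra: $427,925 | Delacroix: $235,375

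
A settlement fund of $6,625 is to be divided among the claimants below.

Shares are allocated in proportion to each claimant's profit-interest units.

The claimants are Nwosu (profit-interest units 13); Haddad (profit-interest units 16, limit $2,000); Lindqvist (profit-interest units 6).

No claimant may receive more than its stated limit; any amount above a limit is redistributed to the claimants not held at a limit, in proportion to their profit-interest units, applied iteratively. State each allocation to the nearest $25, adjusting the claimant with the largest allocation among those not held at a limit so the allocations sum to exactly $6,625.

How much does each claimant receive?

Sum of profit-interest units: 35.
Proportional shares (ignoring caps): Nwosu 2,460.71; Haddad 3,028.57; Lindqvist 1,135.71.
Held at cap: Haddad ($2,000); balance $4,625 reallocated over remaining profit-interest units 19.
Remaining shares: Nwosu 3,164.47 → $3,175; Lindqvist 1,460.53 → $1,450.

Nwosu: $3,175; Haddad: $2,000; Lindqvist: $1,450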